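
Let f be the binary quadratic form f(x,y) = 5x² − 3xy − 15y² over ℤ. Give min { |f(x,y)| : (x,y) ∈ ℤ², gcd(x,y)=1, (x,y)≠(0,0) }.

descent: ρ → (-15,3,5)
descent: ρ → (5,17,-1)  [lands on river]
river: ρ → (-1,17,5)
river: ρ → (5,13,-7)
river: ρ → (-7,15,3)
river: ρ → (3,15,-7)
river: ρ → (-7,13,5)
closes: descent 2, river 6
min |a| on river = 1

1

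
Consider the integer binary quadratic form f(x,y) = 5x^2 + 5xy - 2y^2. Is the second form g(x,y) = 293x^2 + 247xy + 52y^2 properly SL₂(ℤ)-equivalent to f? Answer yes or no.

D₁ = 65, D₂ = 65
river cycle of f (length 6): (-2, 7, 2), (2, 5, -5), (-5, 5, 2), (2, 7, -2), (-2, 5, 5), (5, 5, -2)
river cycle of g (length 6): (-2, 7, 2), (2, 5, -5), (-5, 5, 2), (2, 7, -2), (-2, 5, 5), (5, 5, -2)
cycles coincide ⇒ equivalent

yes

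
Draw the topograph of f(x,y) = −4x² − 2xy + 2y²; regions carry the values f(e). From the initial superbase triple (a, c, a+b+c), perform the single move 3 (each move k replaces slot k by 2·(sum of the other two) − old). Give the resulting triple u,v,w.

start (-4,2,-4) = (f(1,0),f(0,1),f(1,1))
replace slot 3: 2·((-4)+2) − (-4) = 0 → (-4,2,0)

-4,2,0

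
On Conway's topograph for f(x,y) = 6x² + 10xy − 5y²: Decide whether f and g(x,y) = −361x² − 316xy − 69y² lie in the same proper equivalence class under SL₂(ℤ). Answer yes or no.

D₁ = 220, D₂ = 220
river cycle of f (length 4): (-5, 10, 6), (6, 14, -1), (-1, 14, 6), (6, 10, -5)
river cycle of g (length 4): (-5, 10, 6), (6, 14, -1), (-1, 14, 6), (6, 10, -5)
cycles coincide ⇒ equivalent

yes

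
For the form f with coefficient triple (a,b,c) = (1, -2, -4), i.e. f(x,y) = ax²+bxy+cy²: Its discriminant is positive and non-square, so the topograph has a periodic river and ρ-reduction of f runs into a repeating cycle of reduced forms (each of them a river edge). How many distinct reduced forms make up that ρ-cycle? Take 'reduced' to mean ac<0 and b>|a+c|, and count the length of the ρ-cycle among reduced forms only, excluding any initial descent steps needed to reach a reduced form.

D = 20, ⌊√D⌋ = 4
descent: ρ → (-4,2,1)
descent: ρ → (1,4,-1)  [lands on river]
river: ρ → (-1,4,1)
ρ-cycle length = 2 (tail of 2 descent steps not counted)

2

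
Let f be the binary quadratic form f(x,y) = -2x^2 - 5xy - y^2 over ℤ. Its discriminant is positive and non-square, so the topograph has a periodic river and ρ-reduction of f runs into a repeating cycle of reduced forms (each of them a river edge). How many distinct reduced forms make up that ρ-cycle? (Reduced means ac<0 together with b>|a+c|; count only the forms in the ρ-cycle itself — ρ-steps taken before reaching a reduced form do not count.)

D = 17, ⌊√D⌋ = 4
descent: ρ → (-1,3,2)  [lands on river]
river: ρ → (2,1,-2)
river: ρ → (-2,3,1)
river: ρ → (1,3,-2)
river: ρ → (-2,1,2)
river: ρ → (2,3,-1)
ρ-cycle length = 6 (tail of 1 descent step not counted)

6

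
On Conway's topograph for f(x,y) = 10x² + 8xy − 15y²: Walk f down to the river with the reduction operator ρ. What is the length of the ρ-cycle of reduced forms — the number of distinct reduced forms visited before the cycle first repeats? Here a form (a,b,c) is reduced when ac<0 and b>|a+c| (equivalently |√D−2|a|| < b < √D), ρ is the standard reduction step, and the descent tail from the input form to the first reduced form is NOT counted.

D = 664, ⌊√D⌋ = 25
river: ρ → (-15,22,3)
river: ρ → (3,20,-22)
river: ρ → (-22,24,1)
river: ρ → (1,24,-22)
river: ρ → (-22,20,3)
river: ρ → (3,22,-15)
river: ρ → (-15,8,10)
river: ρ → (10,12,-13)
river: ρ → (-13,14,9)
river: ρ → (9,22,-5)
river: ρ → (-5,18,17)
river: ρ → (17,16,-6)
river: ρ → (-6,20,11)
river: ρ → (11,24,-2)
river: ρ → (-2,24,11)
river: ρ → (11,20,-6)
river: ρ → (-6,16,17)
river: ρ → (17,18,-5)
river: ρ → (-5,22,9)
river: ρ → (9,14,-13)
river: ρ → (-13,12,10)
river: ρ → (10,8,-15)
ρ-cycle length = 22 (tail of 0 descent steps not counted)

22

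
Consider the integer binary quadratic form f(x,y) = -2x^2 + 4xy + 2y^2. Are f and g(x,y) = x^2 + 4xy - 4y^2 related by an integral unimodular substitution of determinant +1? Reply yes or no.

D₁ = 32, D₂ = 32
river cycle of f (length 2): (2, 4, -2), (-2, 4, 2)
river cycle of g (length 2): (-4, 4, 1), (1, 4, -4)
cycles differ ⇒ inequivalent

no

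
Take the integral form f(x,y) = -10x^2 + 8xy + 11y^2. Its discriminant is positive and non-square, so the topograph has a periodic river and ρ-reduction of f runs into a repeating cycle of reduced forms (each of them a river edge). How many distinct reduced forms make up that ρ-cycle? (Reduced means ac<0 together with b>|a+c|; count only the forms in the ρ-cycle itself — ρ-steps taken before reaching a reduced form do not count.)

D = 504, ⌊√D⌋ = 22
river: ρ → (11,14,-7)
river: ρ → (-7,14,11)
river: ρ → (11,8,-10)
river: ρ → (-10,12,9)
river: ρ → (9,6,-13)
river: ρ → (-13,20,2)
river: ρ → (2,20,-13)
river: ρ → (-13,6,9)
river: ρ → (9,12,-10)
river: ρ → (-10,8,11)
ρ-cycle length = 10 (tail of 0 descent steps not counted)

10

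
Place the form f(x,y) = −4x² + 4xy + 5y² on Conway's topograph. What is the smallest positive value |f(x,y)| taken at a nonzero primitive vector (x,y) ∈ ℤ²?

river: ρ → (5,6,-3)
river: ρ → (-3,6,5)
river: ρ → (5,4,-4)
river: ρ → (-4,4,5)
closes: descent 0, river 4
min |a| on river = 3

3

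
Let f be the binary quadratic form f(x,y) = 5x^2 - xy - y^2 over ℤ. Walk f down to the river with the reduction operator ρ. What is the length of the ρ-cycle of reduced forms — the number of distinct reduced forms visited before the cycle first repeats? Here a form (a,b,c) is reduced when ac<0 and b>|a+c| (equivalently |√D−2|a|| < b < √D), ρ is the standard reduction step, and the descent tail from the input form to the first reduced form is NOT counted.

D = 21, ⌊√D⌋ = 4
descent: ρ → (-1,3,3)  [lands on river]
river: ρ → (3,3,-1)
ρ-cycle length = 2 (tail of 1 descent step not counted)

2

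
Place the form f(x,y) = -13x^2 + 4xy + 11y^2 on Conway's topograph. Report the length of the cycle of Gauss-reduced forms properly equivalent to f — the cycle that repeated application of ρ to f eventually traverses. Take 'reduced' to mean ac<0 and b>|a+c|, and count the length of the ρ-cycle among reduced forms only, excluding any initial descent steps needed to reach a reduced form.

D = 588, ⌊√D⌋ = 24
river: ρ → (11,18,-6)
river: ρ → (-6,18,11)
river: ρ → (11,4,-13)
river: ρ → (-13,22,2)
river: ρ → (2,22,-13)
river: ρ → (-13,4,11)
ρ-cycle length = 6 (tail of 0 descent steps not counted)

6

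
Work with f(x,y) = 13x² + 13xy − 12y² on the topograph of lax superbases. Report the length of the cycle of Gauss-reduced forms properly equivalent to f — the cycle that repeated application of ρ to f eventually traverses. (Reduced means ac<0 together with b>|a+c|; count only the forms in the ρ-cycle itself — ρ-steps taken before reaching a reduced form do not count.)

D = 793, ⌊√D⌋ = 28
river: ρ → (-12,11,14)
river: ρ → (14,17,-9)
river: ρ → (-9,19,12)
river: ρ → (12,5,-16)
river: ρ → (-16,27,1)
river: ρ → (1,27,-16)
river: ρ → (-16,5,12)
river: ρ → (12,19,-9)
river: ρ → (-9,17,14)
river: ρ → (14,11,-12)
river: ρ → (-12,13,13)
river: ρ → (13,13,-12)
ρ-cycle length = 12 (tail of 0 descent steps not counted)

12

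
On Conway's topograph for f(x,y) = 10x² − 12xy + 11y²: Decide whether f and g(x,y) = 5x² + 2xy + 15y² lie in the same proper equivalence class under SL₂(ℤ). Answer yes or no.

D₁ = -296, D₂ = -296
f: translate: b→8 (≡-12 mod 20), so (10,-12,11)→(10,8,9)
f: flip: (10,8,9)→(9,-8,10)
f: reduced (well bottom): (9,-8,10) with a≤c, −a<b≤a
g: reduced (well bottom): (5,2,15) with a≤c, −a<b≤a
reduced forms (9, -8, 10) vs (5, 2, 15) ⇒ inequivalent

no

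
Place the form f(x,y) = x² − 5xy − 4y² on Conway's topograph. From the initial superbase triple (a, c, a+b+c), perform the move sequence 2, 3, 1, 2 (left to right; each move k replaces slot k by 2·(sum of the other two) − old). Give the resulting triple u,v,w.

start (1,-4,-8) = (f(1,0),f(0,1),f(1,1))
replace slot 2: 2·(1+(-8)) − (-4) = -10 → (1,-10,-8)
replace slot 3: 2·(1+(-10)) − (-8) = -10 → (1,-10,-10)
replace slot 1: 2·((-10)+(-10)) − 1 = -41 → (-41,-10,-10)
replace slot 2: 2·((-41)+(-10)) − (-10) = -92 → (-41,-92,-10)

-41,-92,-10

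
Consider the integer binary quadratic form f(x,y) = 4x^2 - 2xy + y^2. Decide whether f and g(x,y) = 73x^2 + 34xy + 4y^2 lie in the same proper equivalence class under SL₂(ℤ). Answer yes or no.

D₁ = -12, D₂ = -12
f: flip: (4,-2,1)→(1,2,4)
f: translate: b→0 (≡2 mod 2), so (1,2,4)→(1,0,3)
f: reduced (well bottom): (1,0,3) with a≤c, −a<b≤a
g: flip: (73,34,4)→(4,-34,73)
g: translate: b→-2 (≡-34 mod 8), so (4,-34,73)→(4,-2,1)
g: flip: (4,-2,1)→(1,2,4)
g: translate: b→0 (≡2 mod 2), so (1,2,4)→(1,0,3)
g: reduced (well bottom): (1,0,3) with a≤c, −a<b≤a
reduced forms (1, 0, 3) vs (1, 0, 3) ⇒ equivalent

yes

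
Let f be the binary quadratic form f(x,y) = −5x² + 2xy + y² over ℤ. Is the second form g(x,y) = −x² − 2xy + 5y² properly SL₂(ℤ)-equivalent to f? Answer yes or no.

D₁ = 24, D₂ = 24
river cycle of f (length 2): (1, 4, -2), (-2, 4, 1)
river cycle of g (length 2): (-1, 4, 2), (2, 4, -1)
cycles differ ⇒ inequivalent

no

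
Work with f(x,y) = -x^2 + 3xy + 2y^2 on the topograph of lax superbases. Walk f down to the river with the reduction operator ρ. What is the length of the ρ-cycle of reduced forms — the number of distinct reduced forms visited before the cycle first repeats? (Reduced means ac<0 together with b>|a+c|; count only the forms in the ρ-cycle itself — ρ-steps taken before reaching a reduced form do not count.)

D = 17, ⌊√D⌋ = 4
river: ρ → (2,1,-2)
river: ρ → (-2,3,1)
river: ρ → (1,3,-2)
river: ρ → (-2,1,2)
river: ρ → (2,3,-1)
river: ρ → (-1,3,2)
ρ-cycle length = 6 (tail of 0 descent steps not counted)

6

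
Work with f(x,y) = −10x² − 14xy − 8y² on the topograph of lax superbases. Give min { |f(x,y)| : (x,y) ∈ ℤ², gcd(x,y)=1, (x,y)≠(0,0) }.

translate: b→-6 (≡14 mod 20), so (10,14,8)→(10,-6,4)
flip: (10,-6,4)→(4,6,10)
translate: b→-2 (≡6 mod 8), so (4,6,10)→(4,-2,8)
reduced (well bottom): (4,-2,8) with a≤c, −a<b≤a
well minimum |f| = |-4| = 4 (negative-definite)

4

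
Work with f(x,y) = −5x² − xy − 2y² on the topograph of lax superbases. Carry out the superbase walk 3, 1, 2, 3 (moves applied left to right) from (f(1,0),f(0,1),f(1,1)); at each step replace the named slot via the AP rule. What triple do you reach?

start (-5,-2,-8) = (f(1,0),f(0,1),f(1,1))
replace slot 3: 2·((-5)+(-2)) − (-8) = -6 → (-5,-2,-6)
replace slot 1: 2·((-2)+(-6)) − (-5) = -11 → (-11,-2,-6)
replace slot 2: 2·((-11)+(-6)) − (-2) = -32 → (-11,-32,-6)
replace slot 3: 2·((-11)+(-32)) − (-6) = -80 → (-11,-32,-80)

-11,-32,-80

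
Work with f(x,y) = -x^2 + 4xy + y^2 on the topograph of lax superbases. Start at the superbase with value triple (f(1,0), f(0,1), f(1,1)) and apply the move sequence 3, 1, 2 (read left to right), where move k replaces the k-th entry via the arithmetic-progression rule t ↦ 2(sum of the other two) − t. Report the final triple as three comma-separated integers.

start (-1,1,4) = (f(1,0),f(0,1),f(1,1))
replace slot 3: 2·((-1)+1) − 4 = -4 → (-1,1,-4)
replace slot 1: 2·(1+(-4)) − (-1) = -5 → (-5,1,-4)
replace slot 2: 2·((-5)+(-4)) − 1 = -19 → (-5,-19,-4)

-5,-19,-4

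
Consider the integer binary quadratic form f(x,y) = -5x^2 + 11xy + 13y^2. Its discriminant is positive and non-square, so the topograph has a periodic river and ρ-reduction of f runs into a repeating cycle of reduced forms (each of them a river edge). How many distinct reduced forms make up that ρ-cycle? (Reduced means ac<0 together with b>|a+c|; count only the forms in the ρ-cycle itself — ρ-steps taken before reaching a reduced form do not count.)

D = 381, ⌊√D⌋ = 19
river: ρ → (13,15,-3)
river: ρ → (-3,15,13)
river: ρ → (13,11,-5)
river: ρ → (-5,19,1)
river: ρ → (1,19,-5)
river: ρ → (-5,11,13)
ρ-cycle length = 6 (tail of 0 descent steps not counted)

6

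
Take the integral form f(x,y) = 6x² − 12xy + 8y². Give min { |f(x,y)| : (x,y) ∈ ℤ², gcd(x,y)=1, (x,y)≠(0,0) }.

translate: b→0 (≡-12 mod 12), so (6,-12,8)→(6,0,2)
flip: (6,0,2)→(2,0,6)
reduced (well bottom): (2,0,6) with a≤c, −a<b≤a
well minimum = a = 2

2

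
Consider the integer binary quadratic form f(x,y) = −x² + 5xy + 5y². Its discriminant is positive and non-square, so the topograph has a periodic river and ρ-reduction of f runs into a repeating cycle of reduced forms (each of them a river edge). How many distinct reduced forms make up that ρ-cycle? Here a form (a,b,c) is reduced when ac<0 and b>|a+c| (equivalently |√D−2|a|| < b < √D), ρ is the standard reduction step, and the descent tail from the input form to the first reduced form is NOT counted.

D = 45, ⌊√D⌋ = 6
river: ρ → (5,5,-1)
river: ρ → (-1,5,5)
ρ-cycle length = 2 (tail of 0 descent steps not counted)

2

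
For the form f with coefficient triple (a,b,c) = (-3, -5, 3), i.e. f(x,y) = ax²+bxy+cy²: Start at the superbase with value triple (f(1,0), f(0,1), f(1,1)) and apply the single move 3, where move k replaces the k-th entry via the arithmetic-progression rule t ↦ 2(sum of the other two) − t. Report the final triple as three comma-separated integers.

start (-3,3,-5) = (f(1,0),f(0,1),f(1,1))
replace slot 3: 2·((-3)+3) − (-5) = 5 → (-3,3,5)

-3,3,5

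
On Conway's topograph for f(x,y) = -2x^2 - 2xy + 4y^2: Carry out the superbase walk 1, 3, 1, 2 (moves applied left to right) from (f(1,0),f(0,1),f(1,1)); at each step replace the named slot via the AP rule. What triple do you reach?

start (-2,4,0) = (f(1,0),f(0,1),f(1,1))
replace slot 1: 2·(4+0) − (-2) = 10 → (10,4,0)
replace slot 3: 2·(10+4) − 0 = 28 → (10,4,28)
replace slot 1: 2·(4+28) − 10 = 54 → (54,4,28)
replace slot 2: 2·(54+28) − 4 = 160 → (54,160,28)

54,160,28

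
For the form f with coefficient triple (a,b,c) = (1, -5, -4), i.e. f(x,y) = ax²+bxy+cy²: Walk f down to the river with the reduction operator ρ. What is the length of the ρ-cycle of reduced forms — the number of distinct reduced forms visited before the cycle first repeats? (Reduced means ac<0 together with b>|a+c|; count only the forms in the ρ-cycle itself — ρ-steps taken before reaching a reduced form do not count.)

D = 41, ⌊√D⌋ = 6
descent: ρ → (-4,5,1)  [lands on river]
river: ρ → (1,5,-4)
river: ρ → (-4,3,2)
river: ρ → (2,5,-2)
river: ρ → (-2,3,4)
river: ρ → (4,5,-1)
river: ρ → (-1,5,4)
river: ρ → (4,3,-2)
river: ρ → (-2,5,2)
river: ρ → (2,3,-4)
ρ-cycle length = 10 (tail of 1 descent step not counted)

10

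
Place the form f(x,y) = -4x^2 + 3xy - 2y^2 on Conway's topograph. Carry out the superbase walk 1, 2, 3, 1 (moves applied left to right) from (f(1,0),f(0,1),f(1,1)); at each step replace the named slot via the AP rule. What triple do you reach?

start (-4,-2,-3) = (f(1,0),f(0,1),f(1,1))
replace slot 1: 2·((-2)+(-3)) − (-4) = -6 → (-6,-2,-3)
replace slot 2: 2·((-6)+(-3)) − (-2) = -16 → (-6,-16,-3)
replace slot 3: 2·((-6)+(-16)) − (-3) = -41 → (-6,-16,-41)
replace slot 1: 2·((-16)+(-41)) − (-6) = -108 → (-108,-16,-41)

-108,-16,-41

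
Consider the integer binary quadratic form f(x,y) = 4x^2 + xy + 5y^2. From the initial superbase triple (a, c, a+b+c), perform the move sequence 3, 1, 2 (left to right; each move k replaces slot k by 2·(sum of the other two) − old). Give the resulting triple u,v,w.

start (4,5,10) = (f(1,0),f(0,1),f(1,1))
replace slot 3: 2·(4+5) − 10 = 8 → (4,5,8)
replace slot 1: 2·(5+8) − 4 = 22 → (22,5,8)
replace slot 2: 2·(22+8) − 5 = 55 → (22,55,8)

22,55,8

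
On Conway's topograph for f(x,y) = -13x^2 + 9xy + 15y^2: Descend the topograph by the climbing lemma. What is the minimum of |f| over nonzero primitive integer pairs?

river: ρ → (15,21,-7)
river: ρ → (-7,21,15)
river: ρ → (15,9,-13)
river: ρ → (-13,17,11)
river: ρ → (11,27,-3)
river: ρ → (-3,27,11)
river: ρ → (11,17,-13)
river: ρ → (-13,9,15)
closes: descent 0, river 8
min |a| on river = 3

3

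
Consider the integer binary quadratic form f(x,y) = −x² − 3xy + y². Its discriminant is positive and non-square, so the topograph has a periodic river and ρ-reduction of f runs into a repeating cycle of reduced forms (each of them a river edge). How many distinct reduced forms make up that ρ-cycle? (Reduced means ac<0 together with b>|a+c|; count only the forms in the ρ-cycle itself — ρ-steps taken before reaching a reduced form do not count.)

D = 13, ⌊√D⌋ = 3
descent: ρ → (1,3,-1)  [lands on river]
river: ρ → (-1,3,1)
ρ-cycle length = 2 (tail of 1 descent step not counted)

2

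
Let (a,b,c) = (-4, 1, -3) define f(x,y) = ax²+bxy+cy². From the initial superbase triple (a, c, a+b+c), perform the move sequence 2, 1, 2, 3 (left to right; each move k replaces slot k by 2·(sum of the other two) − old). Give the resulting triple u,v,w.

start (-4,-3,-6) = (f(1,0),f(0,1),f(1,1))
replace slot 2: 2·((-4)+(-6)) − (-3) = -17 → (-4,-17,-6)
replace slot 1: 2·((-17)+(-6)) − (-4) = -42 → (-42,-17,-6)
replace slot 2: 2·((-42)+(-6)) − (-17) = -79 → (-42,-79,-6)
replace slot 3: 2·((-42)+(-79)) − (-6) = -236 → (-42,-79,-236)

-42,-79,-236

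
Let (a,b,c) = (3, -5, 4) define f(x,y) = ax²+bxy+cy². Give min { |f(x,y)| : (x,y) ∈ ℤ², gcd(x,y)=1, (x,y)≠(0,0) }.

translate: b→1 (≡-5 mod 6), so (3,-5,4)→(3,1,2)
flip: (3,1,2)→(2,-1,3)
reduced (well bottom): (2,-1,3) with a≤c, −a<b≤a
well minimum = a = 2

2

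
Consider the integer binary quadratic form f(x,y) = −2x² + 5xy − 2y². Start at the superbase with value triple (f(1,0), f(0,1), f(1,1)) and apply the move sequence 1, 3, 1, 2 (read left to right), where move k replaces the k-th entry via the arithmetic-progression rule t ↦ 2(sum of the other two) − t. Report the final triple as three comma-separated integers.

start (-2,-2,1) = (f(1,0),f(0,1),f(1,1))
replace slot 1: 2·((-2)+1) − (-2) = 0 → (0,-2,1)
replace slot 3: 2·(0+(-2)) − 1 = -5 → (0,-2,-5)
replace slot 1: 2·((-2)+(-5)) − 0 = -14 → (-14,-2,-5)
replace slot 2: 2·((-14)+(-5)) − (-2) = -36 → (-14,-36,-5)

-14,-36,-5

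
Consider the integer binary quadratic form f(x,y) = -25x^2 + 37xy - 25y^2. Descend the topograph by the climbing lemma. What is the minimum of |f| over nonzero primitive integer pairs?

translate: b→13 (≡-37 mod 50), so (25,-37,25)→(25,13,13)
flip: (25,13,13)→(13,-13,25)
translate: b→13 (≡-13 mod 26), so (13,-13,25)→(13,13,25)
reduced (well bottom): (13,13,25) with a≤c, −a<b≤a
well minimum |f| = |-13| = 13 (negative-definite)

13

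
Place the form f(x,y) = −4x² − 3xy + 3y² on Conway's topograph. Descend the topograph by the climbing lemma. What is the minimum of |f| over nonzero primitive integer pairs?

descent: ρ → (3,3,-4)  [lands on river]
river: ρ → (-4,5,2)
river: ρ → (2,7,-1)
river: ρ → (-1,7,2)
river: ρ → (2,5,-4)
river: ρ → (-4,3,3)
closes: descent 1, river 6
min |a| on river = 1

1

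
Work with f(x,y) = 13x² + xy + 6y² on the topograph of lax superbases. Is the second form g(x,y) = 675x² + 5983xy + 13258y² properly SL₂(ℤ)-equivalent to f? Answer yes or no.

D₁ = -311, D₂ = -311
f: flip: (13,1,6)→(6,-1,13)
f: reduced (well bottom): (6,-1,13) with a≤c, −a<b≤a
g: translate: b→583 (≡5983 mod 1350), so (675,5983,13258)→(675,583,126)
g: flip: (675,583,126)→(126,-583,675)
g: translate: b→-79 (≡-583 mod 252), so (126,-583,675)→(126,-79,13)
g: flip: (126,-79,13)→(13,79,126)
g: translate: b→1 (≡79 mod 26), so (13,79,126)→(13,1,6)
g: flip: (13,1,6)→(6,-1,13)
g: reduced (well bottom): (6,-1,13) with a≤c, −a<b≤a
reduced forms (6, -1, 13) vs (6, -1, 13) ⇒ equivalent

yes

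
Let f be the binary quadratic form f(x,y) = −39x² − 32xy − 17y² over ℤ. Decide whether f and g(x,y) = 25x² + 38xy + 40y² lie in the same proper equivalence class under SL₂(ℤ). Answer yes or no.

D₁ = -1628, D₂ = -2556
discriminants differ ⇒ not SL₂(ℤ)-equivalent

no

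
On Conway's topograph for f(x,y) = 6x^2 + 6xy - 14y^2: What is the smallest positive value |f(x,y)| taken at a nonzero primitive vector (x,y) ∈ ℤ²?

descent: ρ → (-14,-6,6)
descent: ρ → (6,18,-2)  [lands on river]
river: ρ → (-2,18,6)
closes: descent 2, river 2
min |a| on river = 2

2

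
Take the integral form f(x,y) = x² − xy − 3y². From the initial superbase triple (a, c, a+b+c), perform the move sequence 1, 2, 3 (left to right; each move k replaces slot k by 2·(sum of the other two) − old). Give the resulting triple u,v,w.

start (1,-3,-3) = (f(1,0),f(0,1),f(1,1))
replace slot 1: 2·((-3)+(-3)) − 1 = -13 → (-13,-3,-3)
replace slot 2: 2·((-13)+(-3)) − (-3) = -29 → (-13,-29,-3)
replace slot 3: 2·((-13)+(-29)) − (-3) = -81 → (-13,-29,-81)

-13,-29,-81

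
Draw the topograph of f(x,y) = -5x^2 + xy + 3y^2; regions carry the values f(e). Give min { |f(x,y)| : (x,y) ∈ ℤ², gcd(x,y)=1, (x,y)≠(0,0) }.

descent: ρ → (3,5,-3)  [lands on river]
river: ρ → (-3,7,1)
river: ρ → (1,7,-3)
river: ρ → (-3,5,3)
river: ρ → (3,7,-1)
river: ρ → (-1,7,3)
closes: descent 1, river 6
min |a| on river = 1

1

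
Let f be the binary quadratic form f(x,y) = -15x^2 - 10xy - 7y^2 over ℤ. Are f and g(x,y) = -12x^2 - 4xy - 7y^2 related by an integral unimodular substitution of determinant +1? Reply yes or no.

D₁ = -320, D₂ = -320
f is negative-definite; reduce −f:
−f: flip: (15,10,7)→(7,-10,15)
−f: translate: b→4 (≡-10 mod 14), so (7,-10,15)→(7,4,12)
−f: reduced (well bottom): (7,4,12) with a≤c, −a<b≤a
flip sign back: reduced form of f is (-7,-4,-12)
g is negative-definite; reduce −g:
−g: flip: (12,4,7)→(7,-4,12)
−g: reduced (well bottom): (7,-4,12) with a≤c, −a<b≤a
flip sign back: reduced form of g is (-7,4,-12)
reduced forms (-7, -4, -12) vs (-7, 4, -12) ⇒ inequivalent

no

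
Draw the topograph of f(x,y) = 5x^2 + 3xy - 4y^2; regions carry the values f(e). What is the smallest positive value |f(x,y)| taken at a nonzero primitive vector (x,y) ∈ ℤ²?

river: ρ → (-4,5,4)
river: ρ → (4,3,-5)
river: ρ → (-5,7,2)
river: ρ → (2,9,-1)
river: ρ → (-1,9,2)
river: ρ → (2,7,-5)
river: ρ → (-5,3,4)
river: ρ → (4,5,-4)
river: ρ → (-4,3,5)
river: ρ → (5,7,-2)
river: ρ → (-2,9,1)
river: ρ → (1,9,-2)
river: ρ → (-2,7,5)
river: ρ → (5,3,-4)
closes: descent 0, river 14
min |a| on river = 1

1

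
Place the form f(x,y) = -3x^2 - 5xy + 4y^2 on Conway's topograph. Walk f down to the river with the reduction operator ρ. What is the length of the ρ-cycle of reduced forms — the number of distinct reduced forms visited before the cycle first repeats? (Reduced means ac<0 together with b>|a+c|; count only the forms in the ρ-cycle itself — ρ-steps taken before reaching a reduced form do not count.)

D = 73, ⌊√D⌋ = 8
descent: ρ → (4,5,-3)  [lands on river]
river: ρ → (-3,7,2)
river: ρ → (2,5,-6)
river: ρ → (-6,7,1)
river: ρ → (1,7,-6)
river: ρ → (-6,5,2)
river: ρ → (2,7,-3)
river: ρ → (-3,5,4)
river: ρ → (4,3,-4)
river: ρ → (-4,5,3)
river: ρ → (3,7,-2)
river: ρ → (-2,5,6)
river: ρ → (6,7,-1)
river: ρ → (-1,7,6)
river: ρ → (6,5,-2)
river: ρ → (-2,7,3)
river: ρ → (3,5,-4)
river: ρ → (-4,3,4)
ρ-cycle length = 18 (tail of 1 descent step not counted)

18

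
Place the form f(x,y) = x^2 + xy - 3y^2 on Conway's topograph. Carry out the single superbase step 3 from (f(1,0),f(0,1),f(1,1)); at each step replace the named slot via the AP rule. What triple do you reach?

start (1,-3,-1) = (f(1,0),f(0,1),f(1,1))
replace slot 3: 2·(1+(-3)) − (-1) = -3 → (1,-3,-3)

1,-3,-3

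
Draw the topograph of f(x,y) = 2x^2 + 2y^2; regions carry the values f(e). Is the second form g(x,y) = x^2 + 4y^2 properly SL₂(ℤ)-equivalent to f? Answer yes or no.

D₁ = -16, D₂ = -16
f: reduced (well bottom): (2,0,2) with a≤c, −a<b≤a
g: reduced (well bottom): (1,0,4) with a≤c, −a<b≤a
reduced forms (2, 0, 2) vs (1, 0, 4) ⇒ inequivalent

no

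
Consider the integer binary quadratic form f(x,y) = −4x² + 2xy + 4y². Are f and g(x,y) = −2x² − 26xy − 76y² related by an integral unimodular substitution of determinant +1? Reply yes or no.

D₁ = 68, D₂ = 68
river cycle of f (length 6): (4, 6, -2), (-2, 6, 4), (4, 2, -4), (-4, 6, 2), (2, 6, -4), (-4, 2, 4)
river cycle of g (length 6): (-2, 6, 4), (4, 2, -4), (-4, 6, 2), (2, 6, -4), (-4, 2, 4), (4, 6, -2)
cycles coincide ⇒ equivalent

yes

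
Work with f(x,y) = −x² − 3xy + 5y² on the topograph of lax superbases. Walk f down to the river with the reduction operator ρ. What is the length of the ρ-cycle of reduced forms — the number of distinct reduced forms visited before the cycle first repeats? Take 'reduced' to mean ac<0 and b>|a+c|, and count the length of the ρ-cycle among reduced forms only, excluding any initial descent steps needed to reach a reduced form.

D = 29, ⌊√D⌋ = 5
descent: ρ → (5,3,-1)
descent: ρ → (-1,5,1)  [lands on river]
river: ρ → (1,5,-1)
ρ-cycle length = 2 (tail of 2 descent steps not counted)

2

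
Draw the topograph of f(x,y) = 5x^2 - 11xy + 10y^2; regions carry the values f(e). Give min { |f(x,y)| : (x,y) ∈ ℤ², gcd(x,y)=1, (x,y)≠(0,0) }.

translate: b→-1 (≡-11 mod 10), so (5,-11,10)→(5,-1,4)
flip: (5,-1,4)→(4,1,5)
reduced (well bottom): (4,1,5) with a≤c, −a<b≤a
well minimum = a = 4

4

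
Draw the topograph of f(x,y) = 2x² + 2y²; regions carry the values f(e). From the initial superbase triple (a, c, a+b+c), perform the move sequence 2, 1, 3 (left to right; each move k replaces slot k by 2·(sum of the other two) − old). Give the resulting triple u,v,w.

start (2,2,4) = (f(1,0),f(0,1),f(1,1))
replace slot 2: 2·(2+4) − 2 = 10 → (2,10,4)
replace slot 1: 2·(10+4) − 2 = 26 → (26,10,4)
replace slot 3: 2·(26+10) − 4 = 68 → (26,10,68)

26,10,68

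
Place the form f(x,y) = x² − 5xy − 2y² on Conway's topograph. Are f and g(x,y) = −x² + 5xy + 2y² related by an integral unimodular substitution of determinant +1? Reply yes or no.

D₁ = 33, D₂ = 33
river cycle of f (length 4): (-2, 5, 1), (1, 5, -2), (-2, 3, 3), (3, 3, -2)
river cycle of g (length 4): (2, 3, -3), (-3, 3, 2), (2, 5, -1), (-1, 5, 2)
cycles differ ⇒ inequivalent

no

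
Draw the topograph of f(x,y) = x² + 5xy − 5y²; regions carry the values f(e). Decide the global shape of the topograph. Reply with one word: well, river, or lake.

D = b²−4ac = 5² − 4·1·(-5) = 45
D > 0 non-square ⇒ indefinite ⇒ periodic river

river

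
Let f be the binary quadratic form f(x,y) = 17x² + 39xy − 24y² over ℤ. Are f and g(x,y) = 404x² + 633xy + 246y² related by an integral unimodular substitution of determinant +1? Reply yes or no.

D₁ = 3153, D₂ = 3153
river cycle of f (length 30): (-24, 9, 32), (32, 55, -1), (-1, 55, 32), (32, 9, -24), (-24, 39, 17), (17, 29, -34), (-34, 39, 12), (12, 33, -43), (-43, 53, 2), (2, 55, -16), … (20 more)
river cycle of g (length 30): (17, 39, -24), (-24, 9, 32), (32, 55, -1), (-1, 55, 32), (32, 9, -24), (-24, 39, 17), (17, 29, -34), (-34, 39, 12), (12, 33, -43), (-43, 53, 2), … (20 more)
cycles coincide ⇒ equivalent

yes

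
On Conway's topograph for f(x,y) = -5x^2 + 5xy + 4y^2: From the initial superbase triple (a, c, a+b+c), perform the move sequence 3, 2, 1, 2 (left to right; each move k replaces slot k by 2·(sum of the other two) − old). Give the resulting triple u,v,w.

start (-5,4,4) = (f(1,0),f(0,1),f(1,1))
replace slot 3: 2·((-5)+4) − 4 = -6 → (-5,4,-6)
replace slot 2: 2·((-5)+(-6)) − 4 = -26 → (-5,-26,-6)
replace slot 1: 2·((-26)+(-6)) − (-5) = -59 → (-59,-26,-6)
replace slot 2: 2·((-59)+(-6)) − (-26) = -104 → (-59,-104,-6)

-59,-104,-6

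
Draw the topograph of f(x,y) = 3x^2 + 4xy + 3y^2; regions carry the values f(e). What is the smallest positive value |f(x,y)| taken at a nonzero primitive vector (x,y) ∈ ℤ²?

translate: b→-2 (≡4 mod 6), so (3,4,3)→(3,-2,2)
flip: (3,-2,2)→(2,2,3)
reduced (well bottom): (2,2,3) with a≤c, −a<b≤a
well minimum = a = 2

2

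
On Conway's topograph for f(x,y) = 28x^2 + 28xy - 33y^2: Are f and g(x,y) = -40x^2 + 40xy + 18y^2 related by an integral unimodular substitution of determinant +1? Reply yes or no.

D₁ = 4480, D₂ = 4480
river cycle of f (length 16): (-33, 38, 23), (23, 54, -17), (-17, 48, 32), (32, 16, -33), (-33, 50, 15), (15, 40, -48), (-48, 56, 7), (7, 56, -48), (-48, 40, 15), (15, 50, -33), … (6 more)
river cycle of g (length 6): (18, 32, -48), (-48, 64, 2), (2, 64, -48), (-48, 32, 18), (18, 40, -40), (-40, 40, 18)
cycles differ ⇒ inequivalent

no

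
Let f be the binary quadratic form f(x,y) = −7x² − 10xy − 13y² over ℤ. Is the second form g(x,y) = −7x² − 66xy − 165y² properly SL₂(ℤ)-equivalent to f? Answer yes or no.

D₁ = -264, D₂ = -264
f is negative-definite; reduce −f:
−f: translate: b→-4 (≡10 mod 14), so (7,10,13)→(7,-4,10)
−f: reduced (well bottom): (7,-4,10) with a≤c, −a<b≤a
flip sign back: reduced form of f is (-7,4,-10)
g is negative-definite; reduce −g:
−g: translate: b→-4 (≡66 mod 14), so (7,66,165)→(7,-4,10)
−g: reduced (well bottom): (7,-4,10) with a≤c, −a<b≤a
flip sign back: reduced form of g is (-7,4,-10)
reduced forms (-7, 4, -10) vs (-7, 4, -10) ⇒ equivalent

yes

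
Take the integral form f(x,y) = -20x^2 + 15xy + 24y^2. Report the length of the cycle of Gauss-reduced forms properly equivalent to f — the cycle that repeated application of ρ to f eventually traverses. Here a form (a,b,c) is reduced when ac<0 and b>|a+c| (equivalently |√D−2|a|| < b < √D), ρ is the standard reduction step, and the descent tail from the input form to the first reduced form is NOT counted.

D = 2145, ⌊√D⌋ = 46
river: ρ → (24,33,-11)
river: ρ → (-11,33,24)
river: ρ → (24,15,-20)
river: ρ → (-20,25,19)
river: ρ → (19,13,-26)
river: ρ → (-26,39,6)
river: ρ → (6,45,-5)
river: ρ → (-5,45,6)
river: ρ → (6,39,-26)
river: ρ → (-26,13,19)
river: ρ → (19,25,-20)
river: ρ → (-20,15,24)
ρ-cycle length = 12 (tail of 0 descent steps not counted)

12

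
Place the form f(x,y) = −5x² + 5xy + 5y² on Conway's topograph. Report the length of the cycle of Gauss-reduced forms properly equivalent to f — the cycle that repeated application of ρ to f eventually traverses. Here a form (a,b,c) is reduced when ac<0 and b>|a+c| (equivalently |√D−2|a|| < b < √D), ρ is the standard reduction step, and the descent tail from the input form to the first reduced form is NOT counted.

D = 125, ⌊√D⌋ = 11
river: ρ → (5,5,-5)
river: ρ → (-5,5,5)
ρ-cycle length = 2 (tail of 0 descent steps not counted)

2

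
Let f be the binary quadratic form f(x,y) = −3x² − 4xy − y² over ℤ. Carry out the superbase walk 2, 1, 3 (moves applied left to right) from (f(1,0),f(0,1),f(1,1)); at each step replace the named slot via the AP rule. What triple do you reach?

start (-3,-1,-8) = (f(1,0),f(0,1),f(1,1))
replace slot 2: 2·((-3)+(-8)) − (-1) = -21 → (-3,-21,-8)
replace slot 1: 2·((-21)+(-8)) − (-3) = -55 → (-55,-21,-8)
replace slot 3: 2·((-55)+(-21)) − (-8) = -144 → (-55,-21,-144)

-55,-21,-144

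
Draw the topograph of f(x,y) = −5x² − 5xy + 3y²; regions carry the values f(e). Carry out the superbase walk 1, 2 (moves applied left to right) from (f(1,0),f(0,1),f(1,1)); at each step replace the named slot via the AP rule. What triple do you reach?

start (-5,3,-7) = (f(1,0),f(0,1),f(1,1))
replace slot 1: 2·(3+(-7)) − (-5) = -3 → (-3,3,-7)
replace slot 2: 2·((-3)+(-7)) − 3 = -23 → (-3,-23,-7)

-3,-23,-7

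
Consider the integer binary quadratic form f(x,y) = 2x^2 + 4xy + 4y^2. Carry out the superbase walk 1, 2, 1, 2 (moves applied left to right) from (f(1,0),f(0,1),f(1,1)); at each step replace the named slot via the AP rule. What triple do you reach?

start (2,4,10) = (f(1,0),f(0,1),f(1,1))
replace slot 1: 2·(4+10) − 2 = 26 → (26,4,10)
replace slot 2: 2·(26+10) − 4 = 68 → (26,68,10)
replace slot 1: 2·(68+10) − 26 = 130 → (130,68,10)
replace slot 2: 2·(130+10) − 68 = 212 → (130,212,10)

130,212,10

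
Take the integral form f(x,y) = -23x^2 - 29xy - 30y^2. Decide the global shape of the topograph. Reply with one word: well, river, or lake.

D = b²−4ac = (-29)² − 4·(-23)·(-30) = -1919
D < 0 ⇒ definite ⇒ every region one sign ⇒ single well

well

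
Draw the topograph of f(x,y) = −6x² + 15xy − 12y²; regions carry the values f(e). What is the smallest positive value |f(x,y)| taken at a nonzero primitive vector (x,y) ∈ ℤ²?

translate: b→-3 (≡-15 mod 12), so (6,-15,12)→(6,-3,3)
flip: (6,-3,3)→(3,3,6)
reduced (well bottom): (3,3,6) with a≤c, −a<b≤a
well minimum |f| = |-3| = 3 (negative-definite)

3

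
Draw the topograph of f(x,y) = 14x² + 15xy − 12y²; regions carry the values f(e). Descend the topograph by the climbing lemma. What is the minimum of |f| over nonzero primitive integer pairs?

river: ρ → (-12,9,17)
river: ρ → (17,25,-4)
river: ρ → (-4,23,23)
river: ρ → (23,23,-4)
river: ρ → (-4,25,17)
river: ρ → (17,9,-12)
river: ρ → (-12,15,14)
river: ρ → (14,13,-13)
river: ρ → (-13,13,14)
river: ρ → (14,15,-12)
closes: descent 0, river 10
min |a| on river = 4

4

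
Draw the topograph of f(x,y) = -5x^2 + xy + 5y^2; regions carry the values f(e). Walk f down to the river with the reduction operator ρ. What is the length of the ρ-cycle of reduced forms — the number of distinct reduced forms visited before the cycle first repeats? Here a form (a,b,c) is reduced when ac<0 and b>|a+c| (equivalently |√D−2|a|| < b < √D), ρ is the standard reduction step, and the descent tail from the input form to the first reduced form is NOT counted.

D = 101, ⌊√D⌋ = 10
river: ρ → (5,9,-1)
river: ρ → (-1,9,5)
river: ρ → (5,1,-5)
river: ρ → (-5,9,1)
river: ρ → (1,9,-5)
river: ρ → (-5,1,5)
ρ-cycle length = 6 (tail of 0 descent steps not counted)

6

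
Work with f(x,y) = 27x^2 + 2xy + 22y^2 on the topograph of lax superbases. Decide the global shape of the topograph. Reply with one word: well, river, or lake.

D = b²−4ac = 2² − 4·27·22 = -2372
D < 0 ⇒ definite ⇒ every region one sign ⇒ single well

well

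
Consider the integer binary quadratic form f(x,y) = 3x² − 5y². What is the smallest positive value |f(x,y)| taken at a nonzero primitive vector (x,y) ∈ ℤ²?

descent: ρ → (-5,0,3)
descent: ρ → (3,6,-2)  [lands on river]
river: ρ → (-2,6,3)
closes: descent 2, river 2
min |a| on river = 2

2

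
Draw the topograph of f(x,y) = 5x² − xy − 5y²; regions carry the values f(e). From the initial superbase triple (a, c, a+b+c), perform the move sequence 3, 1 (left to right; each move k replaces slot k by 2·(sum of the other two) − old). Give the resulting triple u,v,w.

start (5,-5,-1) = (f(1,0),f(0,1),f(1,1))
replace slot 3: 2·(5+(-5)) − (-1) = 1 → (5,-5,1)
replace slot 1: 2·((-5)+1) − 5 = -13 → (-13,-5,1)

-13,-5,1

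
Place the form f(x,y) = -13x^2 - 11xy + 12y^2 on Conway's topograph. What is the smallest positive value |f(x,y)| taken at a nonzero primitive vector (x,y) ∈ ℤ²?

descent: ρ → (12,11,-13)  [lands on river]
river: ρ → (-13,15,10)
river: ρ → (10,25,-3)
river: ρ → (-3,23,18)
river: ρ → (18,13,-8)
river: ρ → (-8,19,12)
river: ρ → (12,5,-15)
river: ρ → (-15,25,2)
river: ρ → (2,27,-2)
river: ρ → (-2,25,15)
river: ρ → (15,5,-12)
river: ρ → (-12,19,8)
river: ρ → (8,13,-18)
river: ρ → (-18,23,3)
river: ρ → (3,25,-10)
river: ρ → (-10,15,13)
river: ρ → (13,11,-12)
river: ρ → (-12,13,12)
closes: descent 1, river 18
min |a| on river = 2

2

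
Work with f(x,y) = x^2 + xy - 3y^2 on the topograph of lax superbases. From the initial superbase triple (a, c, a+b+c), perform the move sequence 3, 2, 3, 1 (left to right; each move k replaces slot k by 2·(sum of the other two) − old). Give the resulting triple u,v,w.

start (1,-3,-1) = (f(1,0),f(0,1),f(1,1))
replace slot 3: 2·(1+(-3)) − (-1) = -3 → (1,-3,-3)
replace slot 2: 2·(1+(-3)) − (-3) = -1 → (1,-1,-3)
replace slot 3: 2·(1+(-1)) − (-3) = 3 → (1,-1,3)
replace slot 1: 2·((-1)+3) − 1 = 3 → (3,-1,3)

3,-1,3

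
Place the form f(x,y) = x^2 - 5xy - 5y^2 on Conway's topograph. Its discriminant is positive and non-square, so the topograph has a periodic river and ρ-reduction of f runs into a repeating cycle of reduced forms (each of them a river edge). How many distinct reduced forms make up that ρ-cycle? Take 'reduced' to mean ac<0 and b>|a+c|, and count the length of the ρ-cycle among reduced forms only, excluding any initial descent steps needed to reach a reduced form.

D = 45, ⌊√D⌋ = 6
descent: ρ → (-5,5,1)  [lands on river]
river: ρ → (1,5,-5)
ρ-cycle length = 2 (tail of 1 descent step not counted)

2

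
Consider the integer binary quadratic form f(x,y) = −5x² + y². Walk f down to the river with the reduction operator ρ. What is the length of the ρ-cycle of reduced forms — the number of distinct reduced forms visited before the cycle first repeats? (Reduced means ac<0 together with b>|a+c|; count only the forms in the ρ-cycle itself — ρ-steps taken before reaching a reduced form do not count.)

D = 20, ⌊√D⌋ = 4
descent: ρ → (1,4,-1)  [lands on river]
river: ρ → (-1,4,1)
ρ-cycle length = 2 (tail of 1 descent step not counted)

2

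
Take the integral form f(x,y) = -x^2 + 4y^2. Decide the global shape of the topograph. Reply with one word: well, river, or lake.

D = b²−4ac = 0² − 4·(-1)·4 = 16
D = 4² is a perfect square ⇒ form factors over ℤ ⇒ lakes

lake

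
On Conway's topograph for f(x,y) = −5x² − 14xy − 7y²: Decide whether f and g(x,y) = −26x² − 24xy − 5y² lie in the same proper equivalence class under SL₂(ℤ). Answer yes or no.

D₁ = 56, D₂ = 56
river cycle of f (length 4): (2, 4, -5), (-5, 6, 1), (1, 6, -5), (-5, 4, 2)
river cycle of g (length 4): (-5, 4, 2), (2, 4, -5), (-5, 6, 1), (1, 6, -5)
cycles coincide ⇒ equivalent

yes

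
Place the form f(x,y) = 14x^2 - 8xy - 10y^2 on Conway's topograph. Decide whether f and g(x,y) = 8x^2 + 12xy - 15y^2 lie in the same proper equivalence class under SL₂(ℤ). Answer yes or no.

D₁ = 624, D₂ = 624
river cycle of f (length 6): (-10, 8, 14), (14, 20, -4), (-4, 20, 14), (14, 8, -10), (-10, 12, 12), (12, 12, -10)
river cycle of g (length 4): (-15, 18, 5), (5, 22, -7), (-7, 20, 8), (8, 12, -15)
cycles differ ⇒ inequivalent

no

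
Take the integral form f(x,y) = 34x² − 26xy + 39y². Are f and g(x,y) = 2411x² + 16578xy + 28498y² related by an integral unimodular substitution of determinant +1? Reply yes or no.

D₁ = -4628, D₂ = -4628
f: reduced (well bottom): (34,-26,39) with a≤c, −a<b≤a
g: translate: b→2112 (≡16578 mod 4822), so (2411,16578,28498)→(2411,2112,463)
g: flip: (2411,2112,463)→(463,-2112,2411)
g: translate: b→-260 (≡-2112 mod 926), so (463,-2112,2411)→(463,-260,39)
g: flip: (463,-260,39)→(39,260,463)
g: translate: b→26 (≡260 mod 78), so (39,260,463)→(39,26,34)
g: flip: (39,26,34)→(34,-26,39)
g: reduced (well bottom): (34,-26,39) with a≤c, −a<b≤a
reduced forms (34, -26, 39) vs (34, -26, 39) ⇒ equivalent

yes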